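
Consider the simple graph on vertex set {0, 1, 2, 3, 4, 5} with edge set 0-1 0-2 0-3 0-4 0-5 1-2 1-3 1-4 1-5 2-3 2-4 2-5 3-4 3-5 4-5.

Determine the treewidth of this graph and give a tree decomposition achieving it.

Treewidth 5.
Bags: B1 = {0, 1, 2, 3, 4, 5}
Tree: (single bag)

With just one bag of size 6, the width is 6 − 1 = 5, so tw(G) ≤ 5. On the other hand G contains the 6-clique {0, 1, 2, 3, 4, 5}. A clique must lie in a single bag of any decomposition, so no decomposition can have width below 5. Hence tw(G) = 5 exactly.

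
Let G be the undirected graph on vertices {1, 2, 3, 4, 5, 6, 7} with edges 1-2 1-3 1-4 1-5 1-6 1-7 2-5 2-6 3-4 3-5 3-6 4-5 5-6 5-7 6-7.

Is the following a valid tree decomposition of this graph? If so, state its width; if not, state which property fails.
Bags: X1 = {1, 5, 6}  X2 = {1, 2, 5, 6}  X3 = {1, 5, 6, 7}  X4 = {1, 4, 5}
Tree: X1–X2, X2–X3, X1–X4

A tree decomposition must satisfy three properties: every vertex lies in some bag; for every edge, both endpoints lie together in some bag; and for every vertex, the bags containing it form a connected subtree. Here vertex 3 appears in no bag, so the decomposition is invalid.

No — vertex 3 appears in no bag.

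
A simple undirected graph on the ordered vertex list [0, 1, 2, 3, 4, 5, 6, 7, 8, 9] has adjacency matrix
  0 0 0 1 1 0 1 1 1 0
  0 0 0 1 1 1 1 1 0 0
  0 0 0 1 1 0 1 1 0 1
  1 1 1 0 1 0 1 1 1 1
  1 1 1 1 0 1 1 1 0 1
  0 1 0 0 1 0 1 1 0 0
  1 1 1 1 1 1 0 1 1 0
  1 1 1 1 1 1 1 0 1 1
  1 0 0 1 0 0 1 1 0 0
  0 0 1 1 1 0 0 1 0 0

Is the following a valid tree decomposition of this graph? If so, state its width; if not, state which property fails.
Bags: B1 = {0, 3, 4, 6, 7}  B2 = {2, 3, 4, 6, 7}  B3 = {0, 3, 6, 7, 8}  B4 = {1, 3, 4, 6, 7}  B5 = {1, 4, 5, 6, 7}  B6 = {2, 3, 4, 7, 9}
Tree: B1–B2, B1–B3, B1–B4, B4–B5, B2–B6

Vertex coverage: the bags together contain {0, 1, 2, 3, 4, 5, 6, 7, 8, 9}, the full vertex set. Edge coverage: each edge of G has both endpoints in at least one bag. Running intersection: for every vertex, the bags containing it form a connected subtree. All three properties hold, so this is a valid tree decomposition of width max|bag| − 1 = 4, and hence tw(G) ≤ 4.

Yes; width 4.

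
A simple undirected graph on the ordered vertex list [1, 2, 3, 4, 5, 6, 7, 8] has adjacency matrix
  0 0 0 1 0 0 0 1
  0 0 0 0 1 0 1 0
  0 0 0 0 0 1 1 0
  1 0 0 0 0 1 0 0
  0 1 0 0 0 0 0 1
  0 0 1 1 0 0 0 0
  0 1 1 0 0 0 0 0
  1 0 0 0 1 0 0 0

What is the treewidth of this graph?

2

A width-2 tree decomposition is:
Bags: B1 = {1, 5, 8}  B2 = {1, 4, 5}  B3 = {4, 5, 6}  B4 = {3, 5, 6}  B5 = {3, 5, 7}  B6 = {2, 5, 7}
Tree: B1–B2, B2–B3, B3–B4, B4–B5, B5–B6
The largest bag has 3 vertices, giving width 2; this decomposition certifies tw(G) ≤ 2. The edges 5–8–1–4–6–3–7–2–5 form a cycle, so G is not a tree and its treewidth is at least 2. Combining the bounds, tw(G) = 2.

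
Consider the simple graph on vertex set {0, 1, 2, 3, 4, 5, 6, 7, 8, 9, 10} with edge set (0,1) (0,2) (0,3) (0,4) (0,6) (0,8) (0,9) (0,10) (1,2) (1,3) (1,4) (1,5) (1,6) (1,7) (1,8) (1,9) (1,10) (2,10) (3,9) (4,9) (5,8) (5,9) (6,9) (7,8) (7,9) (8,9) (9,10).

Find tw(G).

A width-3 tree decomposition is:
Bags: B1 = {0, 1, 8, 9}  B2 = {0, 1, 4, 9}  B3 = {0, 1, 9, 10}  B4 = {1, 7, 8, 9}  B5 = {0, 1, 2, 10}  B6 = {0, 1, 6, 9}  B7 = {0, 1, 3, 9}  B8 = {1, 5, 8, 9}
Tree: B1–B2, B1–B3, B1–B4, B3–B5, B1–B6, B3–B7, B1–B8
The largest bag has 4 vertices, giving width 3; this decomposition certifies tw(G) ≤ 3. For the lower bound, the 4 vertices {0, 1, 3, 9} are pairwise adjacent, and any tree decomposition puts a clique entirely inside one bag — forcing width ≥ 3. Combining the bounds, tw(G) = 3.

3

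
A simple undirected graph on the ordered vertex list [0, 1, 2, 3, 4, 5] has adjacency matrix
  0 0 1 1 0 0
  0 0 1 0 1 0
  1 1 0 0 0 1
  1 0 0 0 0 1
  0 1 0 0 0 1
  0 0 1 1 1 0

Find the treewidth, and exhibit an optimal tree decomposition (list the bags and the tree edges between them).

The largest bag has 3 vertices, giving width 2; this decomposition certifies tw(G) ≤ 2. Since 0–3–5–2–0 is a cycle in G, G is not acyclic. Forests are exactly the graphs of treewidth ≤ 1, so tw(G) ≥ 2. Combining the bounds, tw(G) = 2.

Treewidth 2.
One such decomposition:
Bags: B1 = {0, 2, 3}  B2 = {2, 3, 5}  B3 = {1, 2, 5}  B4 = {1, 4, 5}
Tree: B1–B2, B2–B3, B3–B4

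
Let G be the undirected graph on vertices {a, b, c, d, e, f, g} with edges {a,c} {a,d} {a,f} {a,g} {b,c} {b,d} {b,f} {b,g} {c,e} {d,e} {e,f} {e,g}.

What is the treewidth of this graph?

3

A width-3 tree decomposition is:
Bags: B1 = {a, b, d, e}  B2 = {a, b, e, g}  B3 = {a, b, c, e}  B4 = {a, b, e, f}
Tree: B1–B2, B2–B3, B3–B4
The largest bag has 4 vertices, giving width 3; this decomposition certifies tw(G) ≤ 3. For the lower bound: the 4 vertex sets {d,e}, {a,g}, {b}, {c} are disjoint, each induces a connected subgraph, and every pair is joined by at least one edge of G. Contracting each set to a single vertex therefore yields K_{4} as a minor, and since treewidth is minor-monotone, tw(G) ≥ tw(K_{4}) = 3. Therefore the treewidth is 3.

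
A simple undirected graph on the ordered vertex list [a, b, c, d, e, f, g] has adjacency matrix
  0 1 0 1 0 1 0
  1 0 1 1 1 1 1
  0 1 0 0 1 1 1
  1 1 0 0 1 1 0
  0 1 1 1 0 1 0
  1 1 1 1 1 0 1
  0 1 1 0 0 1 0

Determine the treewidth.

A width-3 tree decomposition is:
Bags: B1 = {a, b, d, f}  B2 = {b, d, e, f}  B3 = {b, c, e, f}  B4 = {b, c, f, g}
Tree: B1–B2, B2–B3, B3–B4
Every bag has size at most 4, so the width is 4 − 1 = 3 and tw(G) ≤ 3. Conversely, {b, d, e, f} is a clique of size 4, and the vertices of any clique must share a bag in every tree decomposition; so some bag has ≥ 4 vertices and tw(G) ≥ 3. The upper and lower bounds meet at 3, so that is the treewidth.

3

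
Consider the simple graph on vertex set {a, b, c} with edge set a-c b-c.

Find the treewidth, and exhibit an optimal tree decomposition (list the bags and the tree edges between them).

Each bag holds 2 vertices, so the decomposition has width 1, which upper-bounds the treewidth. Any graph with an edge has treewidth ≥ 1, and G has the edge b–c. The upper and lower bounds meet at 1, so that is the treewidth.

Treewidth 1.
One optimal decomposition is:
Bags: B1 = {b, c}  B2 = {a, c}
Tree: B1–B2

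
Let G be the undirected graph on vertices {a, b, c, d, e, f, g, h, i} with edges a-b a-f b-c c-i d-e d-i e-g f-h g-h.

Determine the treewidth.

A width-2 tree decomposition is:
Bags: B1 = {b, c, i}  B2 = {b, d, i}  B3 = {b, d, e}  B4 = {b, e, g}  B5 = {b, g, h}  B6 = {b, f, h}  B7 = {a, b, f}
Tree: B1–B2, B2–B3, B3–B4, B4–B5, B5–B6, B6–B7
Each bag holds 3 vertices, so the decomposition has width 2, which upper-bounds the treewidth. The edges b–c–i–d–e–g–h–f–a–b form a cycle, so G is not a tree and its treewidth is at least 2. Hence tw(G) = 2 exactly.

2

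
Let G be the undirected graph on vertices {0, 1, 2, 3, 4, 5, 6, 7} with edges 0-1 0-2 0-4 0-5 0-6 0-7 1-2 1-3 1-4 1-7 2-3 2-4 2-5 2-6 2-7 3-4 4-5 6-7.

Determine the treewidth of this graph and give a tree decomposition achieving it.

Treewidth 3.
One optimal decomposition is:
Bags: B1 = {0, 2, 6, 7}  B2 = {0, 1, 2, 7}  B3 = {0, 1, 2, 4}  B4 = {1, 2, 3, 4}  B5 = {0, 2, 4, 5}
Tree: B1–B2, B2–B3, B3–B4, B3–B5

The largest bag has 4 vertices, giving width 3; this decomposition certifies tw(G) ≤ 3. For the lower bound, the 4 vertices {0, 1, 2, 4} are pairwise adjacent, and any tree decomposition puts a clique entirely inside one bag — forcing width ≥ 3. Therefore the treewidth is 3.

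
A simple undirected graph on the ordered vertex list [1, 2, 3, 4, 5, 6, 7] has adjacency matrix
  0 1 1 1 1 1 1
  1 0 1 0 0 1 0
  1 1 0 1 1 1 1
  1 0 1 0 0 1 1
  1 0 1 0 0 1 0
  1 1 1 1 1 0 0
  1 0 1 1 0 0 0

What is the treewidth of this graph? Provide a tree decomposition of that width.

Every bag has size at most 4, so the width is 4 − 1 = 3 and tw(G) ≤ 3. On the other hand G contains the 4-clique {1, 2, 3, 6}. A clique must lie in a single bag of any decomposition, so no decomposition can have width below 3. Hence tw(G) = 3 exactly.

Treewidth 3.
One such decomposition:
Bags: B1 = {1, 3, 4, 6}  B2 = {1, 2, 3, 6}  B3 = {1, 3, 5, 6}  B4 = {1, 3, 4, 7}
Tree: B1–B2, B2–B3, B1–B4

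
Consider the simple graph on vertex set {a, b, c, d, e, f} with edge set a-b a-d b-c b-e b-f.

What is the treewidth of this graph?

1

A width-1 tree decomposition is:
Bags: B1 = {b, f}  B2 = {b, e}  B3 = {a, b}  B4 = {a, d}  B5 = {b, c}
Tree: B1–B2, B1–B3, B3–B4, B3–B5
The largest bag has 2 vertices, giving width 1; this decomposition certifies tw(G) ≤ 1. G has an edge, so its treewidth is at least 1. Hence tw(G) = 1 exactly.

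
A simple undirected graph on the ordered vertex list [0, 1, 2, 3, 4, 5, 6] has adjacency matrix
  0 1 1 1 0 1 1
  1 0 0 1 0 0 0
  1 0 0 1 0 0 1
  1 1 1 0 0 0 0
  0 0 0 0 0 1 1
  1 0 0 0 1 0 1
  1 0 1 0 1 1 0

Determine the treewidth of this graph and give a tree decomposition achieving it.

Treewidth 2.
One optimal decomposition is:
Bags: B1 = {0, 2, 3}  B2 = {0, 1, 3}  B3 = {0, 2, 6}  B4 = {0, 5, 6}  B5 = {4, 5, 6}
Tree: B1–B2, B1–B3, B3–B4, B4–B5

The largest bag has 3 vertices, giving width 2; this decomposition certifies tw(G) ≤ 2. Conversely, {0, 1, 3} is a clique of size 3, and the vertices of any clique must share a bag in every tree decomposition; so some bag has ≥ 3 vertices and tw(G) ≥ 2. Therefore the treewidth is 2.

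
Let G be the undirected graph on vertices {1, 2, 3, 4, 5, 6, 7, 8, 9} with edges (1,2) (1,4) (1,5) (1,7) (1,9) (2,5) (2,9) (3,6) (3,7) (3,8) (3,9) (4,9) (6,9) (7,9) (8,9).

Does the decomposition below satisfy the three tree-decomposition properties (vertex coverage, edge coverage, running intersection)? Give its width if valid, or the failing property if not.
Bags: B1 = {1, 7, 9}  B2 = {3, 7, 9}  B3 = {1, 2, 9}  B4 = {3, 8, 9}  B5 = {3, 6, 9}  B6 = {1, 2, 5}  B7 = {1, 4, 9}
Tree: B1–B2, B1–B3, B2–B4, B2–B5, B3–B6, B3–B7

Every vertex of G appears in some bag (union = {1, 2, 3, 4, 5, 6, 7, 8, 9}); every edge is covered by a bag; and for each vertex v the set of bags containing v is connected in the bag tree. The decomposition is therefore valid. The largest bag has 3 vertices, so the width is 2.

Yes; width 2.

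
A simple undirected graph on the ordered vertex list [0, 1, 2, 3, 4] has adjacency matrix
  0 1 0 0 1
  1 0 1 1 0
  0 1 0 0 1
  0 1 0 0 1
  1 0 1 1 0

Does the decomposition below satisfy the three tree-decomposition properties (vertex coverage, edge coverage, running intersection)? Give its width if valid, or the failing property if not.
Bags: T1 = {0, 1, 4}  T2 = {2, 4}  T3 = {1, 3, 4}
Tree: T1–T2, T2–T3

A tree decomposition must satisfy three properties: every vertex lies in some bag; for every edge, both endpoints lie together in some bag; and for every vertex, the bags containing it form a connected subtree. Here edge (1,2) lies in no bag, so the decomposition is invalid.

No — edge (1,2) lies in no bag.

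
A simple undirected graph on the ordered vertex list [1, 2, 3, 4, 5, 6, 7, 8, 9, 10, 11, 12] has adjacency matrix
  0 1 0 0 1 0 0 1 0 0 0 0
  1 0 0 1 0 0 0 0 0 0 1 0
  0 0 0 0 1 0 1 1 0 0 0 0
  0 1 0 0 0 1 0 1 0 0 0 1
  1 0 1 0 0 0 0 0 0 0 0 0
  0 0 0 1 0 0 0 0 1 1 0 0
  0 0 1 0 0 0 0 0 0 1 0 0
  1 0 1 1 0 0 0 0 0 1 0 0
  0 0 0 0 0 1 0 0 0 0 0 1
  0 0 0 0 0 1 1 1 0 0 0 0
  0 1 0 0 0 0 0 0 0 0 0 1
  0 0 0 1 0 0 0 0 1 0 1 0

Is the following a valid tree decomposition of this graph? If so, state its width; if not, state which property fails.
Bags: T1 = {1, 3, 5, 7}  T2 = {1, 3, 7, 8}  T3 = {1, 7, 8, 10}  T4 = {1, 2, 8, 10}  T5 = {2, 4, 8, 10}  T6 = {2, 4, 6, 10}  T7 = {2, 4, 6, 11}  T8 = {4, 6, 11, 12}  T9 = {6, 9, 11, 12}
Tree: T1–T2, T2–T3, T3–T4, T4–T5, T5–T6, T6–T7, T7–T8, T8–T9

Yes; width 3.

Every vertex of G appears in some bag (union = {1, 2, 3, 4, 5, 6, 7, 8, 9, 10, 11, 12}); every edge is covered by a bag; and for each vertex v the set of bags containing v is connected in the bag tree. The decomposition is therefore valid. The largest bag has 4 vertices, so the width is 3.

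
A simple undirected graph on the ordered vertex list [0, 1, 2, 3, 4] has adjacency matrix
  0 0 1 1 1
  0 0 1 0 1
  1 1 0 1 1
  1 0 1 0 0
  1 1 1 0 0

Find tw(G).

A width-2 tree decomposition is:
Bags: B1 = {1, 2, 4}  B2 = {0, 2, 4}  B3 = {0, 2, 3}
Tree: B1–B2, B2–B3
The largest bag has 3 vertices, giving width 2; this decomposition certifies tw(G) ≤ 2. Conversely, {0, 2, 3} is a clique of size 3, and the vertices of any clique must share a bag in every tree decomposition; so some bag has ≥ 3 vertices and tw(G) ≥ 2. Combining the bounds, tw(G) = 2.

2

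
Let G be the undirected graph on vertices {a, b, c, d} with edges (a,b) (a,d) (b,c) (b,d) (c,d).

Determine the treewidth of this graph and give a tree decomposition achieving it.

Treewidth 2.
One such decomposition:
Bags: B1 = {b, c, d}  B2 = {a, b, d}
Tree: B1–B2

Each bag holds 3 vertices, so the decomposition has width 2, which upper-bounds the treewidth. Conversely, {b, c, d} is a clique of size 3, and the vertices of any clique must share a bag in every tree decomposition; so some bag has ≥ 3 vertices and tw(G) ≥ 2. Combining the bounds, tw(G) = 2.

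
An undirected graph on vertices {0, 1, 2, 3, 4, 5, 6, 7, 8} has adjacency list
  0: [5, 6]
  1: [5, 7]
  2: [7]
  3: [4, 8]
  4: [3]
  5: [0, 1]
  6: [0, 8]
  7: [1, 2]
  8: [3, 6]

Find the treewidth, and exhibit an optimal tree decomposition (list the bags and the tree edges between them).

Every bag has size at most 2, so the width is 2 − 1 = 1 and tw(G) ≤ 1. Any graph with an edge has treewidth ≥ 1, and G has the edge 4–3. Combining the bounds, tw(G) = 1.

Treewidth 1.
Bags: B1 = {3, 4}  B2 = {3, 8}  B3 = {6, 8}  B4 = {0, 6}  B5 = {0, 5}  B6 = {1, 5}  B7 = {1, 7}  B8 = {2, 7}
Tree: B1–B2, B2–B3, B3–B4, B4–B5, B5–B6, B6–B7, B7–B8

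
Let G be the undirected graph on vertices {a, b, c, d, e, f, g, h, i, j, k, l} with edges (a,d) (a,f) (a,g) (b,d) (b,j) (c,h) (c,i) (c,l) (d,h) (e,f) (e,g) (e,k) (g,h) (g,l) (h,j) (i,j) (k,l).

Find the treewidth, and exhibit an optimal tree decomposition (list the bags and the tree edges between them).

Every bag has size at most 4, so the width is 4 − 1 = 3 and tw(G) ≤ 3. For the lower bound: the 4 vertex sets {b,i,j}, {d}, {h}, {a,c,g,l} are disjoint, each induces a connected subgraph, and every pair is joined by at least one edge of G. Contracting each set to a single vertex therefore yields K_{4} as a minor, and since treewidth is minor-monotone, tw(G) ≥ tw(K_{4}) = 3. Hence tw(G) = 3 exactly.

Treewidth 3.
One such decomposition:
Bags: B1 = {b, d, i, j}  B2 = {d, h, i, j}  B3 = {c, d, h, i}  B4 = {a, c, d, h}  B5 = {a, c, g, h}  B6 = {a, c, g, l}  B7 = {a, f, g, l}  B8 = {e, f, g, l}  B9 = {e, f, k, l}
Tree: B1–B2, B2–B3, B3–B4, B4–B5, B5–B6, B6–B7, B7–B8, B8–B9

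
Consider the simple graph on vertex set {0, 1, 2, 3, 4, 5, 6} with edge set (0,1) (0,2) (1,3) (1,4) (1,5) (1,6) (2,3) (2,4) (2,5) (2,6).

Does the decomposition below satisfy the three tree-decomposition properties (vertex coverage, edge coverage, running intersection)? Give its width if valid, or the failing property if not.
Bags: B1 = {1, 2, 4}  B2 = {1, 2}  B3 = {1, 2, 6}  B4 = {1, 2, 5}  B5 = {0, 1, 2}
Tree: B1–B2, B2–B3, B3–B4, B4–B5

A tree decomposition must satisfy three properties: every vertex lies in some bag; for every edge, both endpoints lie together in some bag; and for every vertex, the bags containing it form a connected subtree. Here vertex 3 appears in no bag, so the decomposition is invalid.

No — vertex 3 appears in no bag.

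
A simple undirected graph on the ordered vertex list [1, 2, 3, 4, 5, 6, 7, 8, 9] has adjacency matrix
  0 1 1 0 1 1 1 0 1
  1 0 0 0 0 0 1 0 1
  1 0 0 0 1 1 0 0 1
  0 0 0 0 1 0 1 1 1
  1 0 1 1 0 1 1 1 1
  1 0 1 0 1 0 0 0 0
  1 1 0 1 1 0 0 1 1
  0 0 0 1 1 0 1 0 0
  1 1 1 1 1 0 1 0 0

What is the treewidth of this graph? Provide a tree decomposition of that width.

Treewidth 3.
One optimal decomposition is:
Bags: B1 = {1, 5, 7, 9}  B2 = {1, 3, 5, 9}  B3 = {1, 3, 5, 6}  B4 = {4, 5, 7, 9}  B5 = {4, 5, 7, 8}  B6 = {1, 2, 7, 9}
Tree: B1–B2, B2–B3, B1–B4, B4–B5, B1–B6

The largest bag has 4 vertices, giving width 3; this decomposition certifies tw(G) ≤ 3. On the other hand G contains the 4-clique {1, 2, 7, 9}. A clique must lie in a single bag of any decomposition, so no decomposition can have width below 3. The upper and lower bounds meet at 3, so that is the treewidth.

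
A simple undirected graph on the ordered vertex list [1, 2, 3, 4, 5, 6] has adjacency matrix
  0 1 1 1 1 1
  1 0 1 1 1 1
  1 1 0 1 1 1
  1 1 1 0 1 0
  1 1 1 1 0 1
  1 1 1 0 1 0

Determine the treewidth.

A width-4 tree decomposition is:
Bags: B1 = {1, 2, 3, 4, 5}  B2 = {1, 2, 3, 5, 6}
Tree: B1–B2
Each bag holds 5 vertices, so the decomposition has width 4, which upper-bounds the treewidth. On the other hand G contains the 5-clique {1, 2, 3, 4, 5}. A clique must lie in a single bag of any decomposition, so no decomposition can have width below 4. Therefore the treewidth is 4.

4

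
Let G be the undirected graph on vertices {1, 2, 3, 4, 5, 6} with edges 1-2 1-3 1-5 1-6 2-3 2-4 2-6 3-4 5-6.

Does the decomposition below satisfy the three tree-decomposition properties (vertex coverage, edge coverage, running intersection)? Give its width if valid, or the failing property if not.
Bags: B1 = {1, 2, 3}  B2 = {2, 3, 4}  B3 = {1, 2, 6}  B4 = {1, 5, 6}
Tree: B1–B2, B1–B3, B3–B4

Yes; width 2.

Every vertex of G appears in some bag (union = {1, 2, 3, 4, 5, 6}); every edge is covered by a bag; and for each vertex v the set of bags containing v is connected in the bag tree. The decomposition is therefore valid. The largest bag has 3 vertices, so the width is 2.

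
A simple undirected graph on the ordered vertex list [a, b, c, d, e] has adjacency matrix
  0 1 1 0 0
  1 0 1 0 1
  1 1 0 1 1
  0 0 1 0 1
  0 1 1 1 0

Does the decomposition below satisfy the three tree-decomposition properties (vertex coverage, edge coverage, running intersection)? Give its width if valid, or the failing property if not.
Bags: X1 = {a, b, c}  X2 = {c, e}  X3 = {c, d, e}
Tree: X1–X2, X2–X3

No — edge (b,e) lies in no bag.

A tree decomposition must satisfy three properties: every vertex lies in some bag; for every edge, both endpoints lie together in some bag; and for every vertex, the bags containing it form a connected subtree. Here edge (b,e) lies in no bag, so the decomposition is invalid.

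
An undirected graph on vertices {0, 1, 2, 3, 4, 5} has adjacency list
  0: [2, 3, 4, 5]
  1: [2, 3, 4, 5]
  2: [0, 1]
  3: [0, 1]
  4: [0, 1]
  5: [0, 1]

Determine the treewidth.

A width-2 tree decomposition is:
Bags: B1 = {0, 1, 4}  B2 = {0, 1, 5}  B3 = {0, 1, 2}  B4 = {0, 1, 3}
Tree: B1–B2, B2–B3, B3–B4
Each bag holds 3 vertices, so the decomposition has width 2, which upper-bounds the treewidth. The edges 4–1–5–0–4 form a cycle, so G is not a tree and its treewidth is at least 2. Hence tw(G) = 2 exactly.

2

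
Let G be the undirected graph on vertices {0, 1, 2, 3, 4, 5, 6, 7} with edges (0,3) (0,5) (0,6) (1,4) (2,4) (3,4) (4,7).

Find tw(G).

1

A width-1 tree decomposition is:
Bags: B1 = {3, 4}  B2 = {0, 3}  B3 = {1, 4}  B4 = {4, 7}  B5 = {2, 4}  B6 = {0, 5}  B7 = {0, 6}
Tree: B1–B2, B1–B3, B1–B4, B1–B5, B2–B6, B6–B7
The largest bag has 2 vertices, giving width 1; this decomposition certifies tw(G) ≤ 1. G has an edge, so its treewidth is at least 1. Hence tw(G) = 1 exactly.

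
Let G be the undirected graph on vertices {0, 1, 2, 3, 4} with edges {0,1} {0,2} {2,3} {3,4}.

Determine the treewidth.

1

A width-1 tree decomposition is:
Bags: B1 = {2, 3}  B2 = {0, 2}  B3 = {3, 4}  B4 = {0, 1}
Tree: B1–B2, B1–B3, B2–B4
The largest bag has 2 vertices, giving width 1; this decomposition certifies tw(G) ≤ 1. Since G has at least one edge (e.g. 3–2), it is not an edgeless graph, so tw(G) ≥ 1. Combining the bounds, tw(G) = 1.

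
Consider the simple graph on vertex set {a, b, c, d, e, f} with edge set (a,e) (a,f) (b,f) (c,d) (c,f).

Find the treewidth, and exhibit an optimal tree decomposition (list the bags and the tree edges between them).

Treewidth 1.
Bags: B1 = {a, f}  B2 = {a, e}  B3 = {b, f}  B4 = {c, f}  B5 = {c, d}
Tree: B1–B2, B1–B3, B3–B4, B4–B5

Every bag has size at most 2, so the width is 2 − 1 = 1 and tw(G) ≤ 1. Since G has at least one edge (e.g. a–f), it is not an edgeless graph, so tw(G) ≥ 1. Therefore the treewidth is 1.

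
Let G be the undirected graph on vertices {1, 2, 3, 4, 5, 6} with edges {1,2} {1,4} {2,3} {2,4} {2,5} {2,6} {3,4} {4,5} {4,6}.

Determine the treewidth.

2

A width-2 tree decomposition is:
Bags: B1 = {1, 2, 4}  B2 = {2, 3, 4}  B3 = {2, 4, 5}  B4 = {2, 4, 6}
Tree: B1–B2, B2–B3, B2–B4
The largest bag has 3 vertices, giving width 2; this decomposition certifies tw(G) ≤ 2. For the lower bound, the 3 vertices {1, 2, 4} are pairwise adjacent, and any tree decomposition puts a clique entirely inside one bag — forcing width ≥ 2. Therefore the treewidth is 2.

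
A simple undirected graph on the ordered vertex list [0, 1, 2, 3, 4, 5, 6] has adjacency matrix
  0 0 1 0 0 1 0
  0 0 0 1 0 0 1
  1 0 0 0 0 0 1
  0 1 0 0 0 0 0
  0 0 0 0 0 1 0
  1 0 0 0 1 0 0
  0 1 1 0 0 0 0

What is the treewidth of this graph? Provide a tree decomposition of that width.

Treewidth 1.
Bags: B1 = {1, 3}  B2 = {1, 6}  B3 = {2, 6}  B4 = {0, 2}  B5 = {0, 5}  B6 = {4, 5}
Tree: B1–B2, B2–B3, B3–B4, B4–B5, B5–B6

The largest bag has 2 vertices, giving width 1; this decomposition certifies tw(G) ≤ 1. Since G has at least one edge (e.g. 3–1), it is not an edgeless graph, so tw(G) ≥ 1. The upper and lower bounds meet at 1, so that is the treewidth.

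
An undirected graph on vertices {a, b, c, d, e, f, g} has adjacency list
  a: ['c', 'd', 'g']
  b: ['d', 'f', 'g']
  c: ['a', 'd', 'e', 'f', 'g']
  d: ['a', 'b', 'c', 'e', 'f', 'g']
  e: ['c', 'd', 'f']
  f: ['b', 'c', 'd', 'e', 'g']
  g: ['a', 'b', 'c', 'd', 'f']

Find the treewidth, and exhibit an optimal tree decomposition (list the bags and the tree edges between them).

Treewidth 3.
Bags: B1 = {c, d, f, g}  B2 = {b, d, f, g}  B3 = {c, d, e, f}  B4 = {a, c, d, g}
Tree: B1–B2, B1–B3, B1–B4

Each bag holds 4 vertices, so the decomposition has width 3, which upper-bounds the treewidth. For the lower bound, the 4 vertices {a, c, d, g} are pairwise adjacent, and any tree decomposition puts a clique entirely inside one bag — forcing width ≥ 3. Combining the bounds, tw(G) = 3.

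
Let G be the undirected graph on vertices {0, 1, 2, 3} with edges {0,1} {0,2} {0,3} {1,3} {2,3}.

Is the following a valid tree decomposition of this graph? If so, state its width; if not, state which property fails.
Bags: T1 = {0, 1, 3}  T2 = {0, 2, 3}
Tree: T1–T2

Every vertex of G appears in some bag (union = {0, 1, 2, 3}); every edge is covered by a bag; and for each vertex v the set of bags containing v is connected in the bag tree. The decomposition is therefore valid. The largest bag has 3 vertices, so the width is 2.

Yes; width 2.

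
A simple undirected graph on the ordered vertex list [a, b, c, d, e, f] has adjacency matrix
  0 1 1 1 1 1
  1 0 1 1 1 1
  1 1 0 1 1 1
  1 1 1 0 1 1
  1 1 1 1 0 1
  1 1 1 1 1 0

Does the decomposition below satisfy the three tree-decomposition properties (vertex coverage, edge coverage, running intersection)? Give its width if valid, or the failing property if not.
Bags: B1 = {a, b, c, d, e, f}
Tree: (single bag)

Yes; width 5.

Vertex coverage: the bags together contain {a, b, c, d, e, f}, the full vertex set. Edge coverage: each edge of G has both endpoints in at least one bag. Running intersection: for every vertex, the bags containing it form a connected subtree. All three properties hold, so this is a valid tree decomposition of width max|bag| − 1 = 5, and hence tw(G) ≤ 5.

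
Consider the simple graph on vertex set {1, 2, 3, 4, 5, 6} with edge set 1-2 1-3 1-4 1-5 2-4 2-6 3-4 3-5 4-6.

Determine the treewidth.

A width-2 tree decomposition is:
Bags: B1 = {1, 3, 4}  B2 = {1, 2, 4}  B3 = {2, 4, 6}  B4 = {1, 3, 5}
Tree: B1–B2, B2–B3, B1–B4
Each bag holds 3 vertices, so the decomposition has width 2, which upper-bounds the treewidth. Conversely, {1, 2, 4} is a clique of size 3, and the vertices of any clique must share a bag in every tree decomposition; so some bag has ≥ 3 vertices and tw(G) ≥ 2. Hence tw(G) = 2 exactly.

2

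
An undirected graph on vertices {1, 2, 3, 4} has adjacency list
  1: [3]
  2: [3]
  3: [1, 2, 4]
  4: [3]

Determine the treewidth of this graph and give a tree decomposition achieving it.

The largest bag has 2 vertices, giving width 1; this decomposition certifies tw(G) ≤ 1. Any graph with an edge has treewidth ≥ 1, and G has the edge 3–2. The upper and lower bounds meet at 1, so that is the treewidth.

Treewidth 1.
Bags: B1 = {2, 3}  B2 = {1, 3}  B3 = {3, 4}
Tree: B1–B2, B2–B3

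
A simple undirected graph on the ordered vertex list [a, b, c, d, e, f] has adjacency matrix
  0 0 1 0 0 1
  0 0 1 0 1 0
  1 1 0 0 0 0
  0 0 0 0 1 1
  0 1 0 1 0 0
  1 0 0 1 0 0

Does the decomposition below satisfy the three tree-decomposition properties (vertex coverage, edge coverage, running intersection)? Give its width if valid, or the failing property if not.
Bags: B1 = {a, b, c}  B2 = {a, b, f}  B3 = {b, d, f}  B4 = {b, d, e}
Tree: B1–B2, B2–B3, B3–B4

Yes; width 2.

Vertex coverage: the bags together contain {a, b, c, d, e, f}, the full vertex set. Edge coverage: each edge of G has both endpoints in at least one bag. Running intersection: for every vertex, the bags containing it form a connected subtree. All three properties hold, so this is a valid tree decomposition of width max|bag| − 1 = 2, and hence tw(G) ≤ 2.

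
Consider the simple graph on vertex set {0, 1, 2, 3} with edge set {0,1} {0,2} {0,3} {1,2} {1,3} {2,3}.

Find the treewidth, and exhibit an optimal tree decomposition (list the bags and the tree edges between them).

Treewidth 3.
One such decomposition:
Bags: B1 = {0, 1, 2, 3}
Tree: (single bag)

A single bag containing all 4 vertices is trivially a valid decomposition of width 3. Conversely, {0, 1, 2, 3} is a clique of size 4, and the vertices of any clique must share a bag in every tree decomposition; so some bag has ≥ 4 vertices and tw(G) ≥ 3. Hence tw(G) = 3 exactly.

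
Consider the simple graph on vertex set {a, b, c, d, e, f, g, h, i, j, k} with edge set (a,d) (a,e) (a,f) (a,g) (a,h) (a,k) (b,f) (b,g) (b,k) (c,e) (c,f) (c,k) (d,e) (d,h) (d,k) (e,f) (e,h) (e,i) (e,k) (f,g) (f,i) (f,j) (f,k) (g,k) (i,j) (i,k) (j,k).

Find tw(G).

3

A width-3 tree decomposition is:
Bags: B1 = {a, f, g, k}  B2 = {a, e, f, k}  B3 = {e, f, i, k}  B4 = {a, d, e, k}  B5 = {a, d, e, h}  B6 = {b, f, g, k}  B7 = {f, i, j, k}  B8 = {c, e, f, k}
Tree: B1–B2, B2–B3, B2–B4, B4–B5, B1–B6, B3–B7, B2–B8
Each bag holds 4 vertices, so the decomposition has width 3, which upper-bounds the treewidth. Conversely, {a, d, e, h} is a clique of size 4, and the vertices of any clique must share a bag in every tree decomposition; so some bag has ≥ 4 vertices and tw(G) ≥ 3. Combining the bounds, tw(G) = 3.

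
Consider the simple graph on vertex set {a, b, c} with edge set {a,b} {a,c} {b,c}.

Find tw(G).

A width-2 tree decomposition is:
Bags: B1 = {a, b, c}
Tree: (single bag)
With just one bag of size 3, the width is 3 − 1 = 2, so tw(G) ≤ 2. Conversely, {a, b, c} is a clique of size 3, and the vertices of any clique must share a bag in every tree decomposition; so some bag has ≥ 3 vertices and tw(G) ≥ 2. Hence tw(G) = 2 exactly.

2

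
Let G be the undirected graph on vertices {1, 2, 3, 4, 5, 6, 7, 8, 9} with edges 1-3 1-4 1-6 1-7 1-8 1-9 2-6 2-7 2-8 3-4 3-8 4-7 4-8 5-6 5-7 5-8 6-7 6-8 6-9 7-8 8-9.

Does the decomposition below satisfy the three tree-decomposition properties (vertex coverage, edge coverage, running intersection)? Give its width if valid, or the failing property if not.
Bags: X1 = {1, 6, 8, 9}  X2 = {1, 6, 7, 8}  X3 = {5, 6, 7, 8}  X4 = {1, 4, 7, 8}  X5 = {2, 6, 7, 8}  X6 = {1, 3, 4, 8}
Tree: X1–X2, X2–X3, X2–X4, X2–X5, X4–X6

Checking the three conditions: (i) the bags cover all of {1, 2, 3, 4, 5, 6, 7, 8, 9}; (ii) for each edge, some bag contains both endpoints; (iii) the bags containing any fixed vertex form a subtree. All hold, so the decomposition is valid with width 4 − 1 = 3.

Yes; width 3.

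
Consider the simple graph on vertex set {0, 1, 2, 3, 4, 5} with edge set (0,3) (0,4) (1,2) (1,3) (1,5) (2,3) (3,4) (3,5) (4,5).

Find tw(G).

A width-2 tree decomposition is:
Bags: B1 = {1, 3, 5}  B2 = {3, 4, 5}  B3 = {0, 3, 4}  B4 = {1, 2, 3}
Tree: B1–B2, B2–B3, B1–B4
Every bag has size at most 3, so the width is 3 − 1 = 2 and tw(G) ≤ 2. For the lower bound, the 3 vertices {0, 3, 4} are pairwise adjacent, and any tree decomposition puts a clique entirely inside one bag — forcing width ≥ 2. Combining the bounds, tw(G) = 2.

2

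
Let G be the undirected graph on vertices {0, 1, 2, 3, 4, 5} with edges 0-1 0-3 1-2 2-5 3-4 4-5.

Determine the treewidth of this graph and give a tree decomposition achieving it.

Every bag has size at most 3, so the width is 3 − 1 = 2 and tw(G) ≤ 2. The edges 0–1–2–5–4–3–0 form a cycle, so G is not a tree and its treewidth is at least 2. Combining the bounds, tw(G) = 2.

Treewidth 2.
One such decomposition:
Bags: B1 = {0, 1, 2}  B2 = {0, 2, 5}  B3 = {0, 4, 5}  B4 = {0, 3, 4}
Tree: B1–B2, B2–B3, B3–B4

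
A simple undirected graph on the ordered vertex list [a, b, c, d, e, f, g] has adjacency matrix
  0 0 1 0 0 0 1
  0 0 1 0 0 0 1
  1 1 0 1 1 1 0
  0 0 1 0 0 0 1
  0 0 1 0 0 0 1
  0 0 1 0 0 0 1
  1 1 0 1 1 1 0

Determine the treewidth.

A width-2 tree decomposition is:
Bags: B1 = {c, d, g}  B2 = {b, c, g}  B3 = {c, f, g}  B4 = {a, c, g}  B5 = {c, e, g}
Tree: B1–B2, B2–B3, B3–B4, B4–B5
The largest bag has 3 vertices, giving width 2; this decomposition certifies tw(G) ≤ 2. Since g–d–c–b–g is a cycle in G, G is not acyclic. Forests are exactly the graphs of treewidth ≤ 1, so tw(G) ≥ 2. The upper and lower bounds meet at 2, so that is the treewidth.

2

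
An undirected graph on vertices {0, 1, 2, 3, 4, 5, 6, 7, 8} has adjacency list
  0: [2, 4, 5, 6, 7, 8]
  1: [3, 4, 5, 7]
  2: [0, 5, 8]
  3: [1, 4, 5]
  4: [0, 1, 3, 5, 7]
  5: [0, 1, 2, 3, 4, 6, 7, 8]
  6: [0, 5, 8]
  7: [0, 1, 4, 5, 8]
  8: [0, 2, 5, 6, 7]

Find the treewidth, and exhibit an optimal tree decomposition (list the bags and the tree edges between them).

The largest bag has 4 vertices, giving width 3; this decomposition certifies tw(G) ≤ 3. On the other hand G contains the 4-clique {0, 2, 5, 8}. A clique must lie in a single bag of any decomposition, so no decomposition can have width below 3. Combining the bounds, tw(G) = 3.

Treewidth 3.
One such decomposition:
Bags: B1 = {0, 4, 5, 7}  B2 = {1, 4, 5, 7}  B3 = {0, 5, 7, 8}  B4 = {1, 3, 4, 5}  B5 = {0, 5, 6, 8}  B6 = {0, 2, 5, 8}
Tree: B1–B2, B1–B3, B2–B4, B3–B5, B3–B6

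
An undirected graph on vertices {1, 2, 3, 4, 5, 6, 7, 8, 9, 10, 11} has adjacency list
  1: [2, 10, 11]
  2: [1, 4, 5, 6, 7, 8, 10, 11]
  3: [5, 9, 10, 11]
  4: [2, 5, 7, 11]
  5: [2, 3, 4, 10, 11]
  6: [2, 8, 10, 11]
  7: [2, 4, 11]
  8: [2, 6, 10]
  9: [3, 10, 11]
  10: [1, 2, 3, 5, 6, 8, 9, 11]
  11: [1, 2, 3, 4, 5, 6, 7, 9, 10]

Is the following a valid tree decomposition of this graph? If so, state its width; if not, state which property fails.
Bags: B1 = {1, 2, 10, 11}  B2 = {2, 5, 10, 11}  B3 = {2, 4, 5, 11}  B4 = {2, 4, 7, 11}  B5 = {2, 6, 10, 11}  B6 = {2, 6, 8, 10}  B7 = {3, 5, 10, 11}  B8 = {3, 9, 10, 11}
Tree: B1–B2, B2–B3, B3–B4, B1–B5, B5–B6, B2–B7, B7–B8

Vertex coverage: the bags together contain {1, 2, 3, 4, 5, 6, 7, 8, 9, 10, 11}, the full vertex set. Edge coverage: each edge of G has both endpoints in at least one bag. Running intersection: for every vertex, the bags containing it form a connected subtree. All three properties hold, so this is a valid tree decomposition of width max|bag| − 1 = 3, and hence tw(G) ≤ 3.

Yes; width 3.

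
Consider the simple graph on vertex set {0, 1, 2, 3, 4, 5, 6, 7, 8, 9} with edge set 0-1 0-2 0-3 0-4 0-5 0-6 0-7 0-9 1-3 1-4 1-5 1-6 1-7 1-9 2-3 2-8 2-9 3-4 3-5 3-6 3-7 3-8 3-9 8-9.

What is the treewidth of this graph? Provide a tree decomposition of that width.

Every bag has size at most 4, so the width is 4 − 1 = 3 and tw(G) ≤ 3. For the lower bound, the 4 vertices {0, 1, 3, 4} are pairwise adjacent, and any tree decomposition puts a clique entirely inside one bag — forcing width ≥ 3. Hence tw(G) = 3 exactly.

Treewidth 3.
Bags: B1 = {0, 1, 3, 9}  B2 = {0, 1, 3, 5}  B3 = {0, 1, 3, 4}  B4 = {0, 2, 3, 9}  B5 = {0, 1, 3, 7}  B6 = {2, 3, 8, 9}  B7 = {0, 1, 3, 6}
Tree: B1–B2, B2–B3, B1–B4, B2–B5, B4–B6, B5–B7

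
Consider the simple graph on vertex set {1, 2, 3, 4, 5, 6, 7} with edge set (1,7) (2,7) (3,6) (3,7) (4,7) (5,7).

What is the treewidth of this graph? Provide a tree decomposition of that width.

Treewidth 1.
One optimal decomposition is:
Bags: B1 = {1, 7}  B2 = {2, 7}  B3 = {3, 7}  B4 = {3, 6}  B5 = {5, 7}  B6 = {4, 7}
Tree: B1–B2, B1–B3, B3–B4, B2–B5, B2–B6

The largest bag has 2 vertices, giving width 1; this decomposition certifies tw(G) ≤ 1. Any graph with an edge has treewidth ≥ 1, and G has the edge 7–1. Therefore the treewidth is 1.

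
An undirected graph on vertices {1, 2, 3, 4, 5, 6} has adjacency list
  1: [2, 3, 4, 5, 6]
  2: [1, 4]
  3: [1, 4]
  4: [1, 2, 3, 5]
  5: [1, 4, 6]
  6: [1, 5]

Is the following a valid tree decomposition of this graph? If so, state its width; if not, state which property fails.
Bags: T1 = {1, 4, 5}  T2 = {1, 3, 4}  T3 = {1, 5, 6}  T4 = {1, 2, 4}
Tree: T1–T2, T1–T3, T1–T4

Yes; width 2.

Vertex coverage: the bags together contain {1, 2, 3, 4, 5, 6}, the full vertex set. Edge coverage: each edge of G has both endpoints in at least one bag. Running intersection: for every vertex, the bags containing it form a connected subtree. All three properties hold, so this is a valid tree decomposition of width max|bag| − 1 = 2, and hence tw(G) ≤ 2.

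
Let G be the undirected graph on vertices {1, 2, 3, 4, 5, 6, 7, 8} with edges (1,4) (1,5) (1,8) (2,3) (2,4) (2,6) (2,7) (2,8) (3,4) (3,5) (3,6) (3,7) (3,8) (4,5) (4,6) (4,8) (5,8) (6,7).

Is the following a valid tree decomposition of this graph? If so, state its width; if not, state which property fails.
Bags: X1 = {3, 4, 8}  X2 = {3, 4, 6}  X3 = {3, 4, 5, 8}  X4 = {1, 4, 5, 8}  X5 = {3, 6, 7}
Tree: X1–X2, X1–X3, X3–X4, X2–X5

A tree decomposition must satisfy three properties: every vertex lies in some bag; for every edge, both endpoints lie together in some bag; and for every vertex, the bags containing it form a connected subtree. Here vertex 2 appears in no bag, so the decomposition is invalid.

No — vertex 2 appears in no bag.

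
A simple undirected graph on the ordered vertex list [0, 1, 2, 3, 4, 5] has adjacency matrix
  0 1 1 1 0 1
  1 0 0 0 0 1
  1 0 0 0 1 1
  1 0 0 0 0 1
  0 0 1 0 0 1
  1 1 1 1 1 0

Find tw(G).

2

A width-2 tree decomposition is:
Bags: B1 = {0, 1, 5}  B2 = {0, 2, 5}  B3 = {2, 4, 5}  B4 = {0, 3, 5}
Tree: B1–B2, B2–B3, B1–B4
The largest bag has 3 vertices, giving width 2; this decomposition certifies tw(G) ≤ 2. Conversely, {0, 1, 5} is a clique of size 3, and the vertices of any clique must share a bag in every tree decomposition; so some bag has ≥ 3 vertices and tw(G) ≥ 2. Therefore the treewidth is 2.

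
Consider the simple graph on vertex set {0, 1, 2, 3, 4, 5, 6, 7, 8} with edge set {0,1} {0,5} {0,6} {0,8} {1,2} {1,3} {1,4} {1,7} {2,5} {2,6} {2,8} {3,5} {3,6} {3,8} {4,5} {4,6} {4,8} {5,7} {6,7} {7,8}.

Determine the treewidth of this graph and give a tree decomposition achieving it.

Treewidth 4.
One optimal decomposition is:
Bags: B1 = {0, 1, 5, 6, 8}  B2 = {1, 5, 6, 7, 8}  B3 = {1, 3, 5, 6, 8}  B4 = {1, 4, 5, 6, 8}  B5 = {1, 2, 5, 6, 8}
Tree: B1–B2, B2–B3, B3–B4, B4–B5

Every bag has size at most 5, so the width is 5 − 1 = 4 and tw(G) ≤ 4. For the lower bound: the 5 vertex sets {0,5}, {7,8}, {1,3}, {6}, {4} are disjoint, each induces a connected subgraph, and every pair is joined by at least one edge of G. Contracting each set to a single vertex therefore yields K_{5} as a minor, and since treewidth is minor-monotone, tw(G) ≥ tw(K_{5}) = 4. Therefore the treewidth is 4.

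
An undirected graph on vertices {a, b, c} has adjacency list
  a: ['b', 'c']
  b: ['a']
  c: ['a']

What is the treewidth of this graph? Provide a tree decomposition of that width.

Every bag has size at most 2, so the width is 2 − 1 = 1 and tw(G) ≤ 1. Since G has at least one edge (e.g. a–c), it is not an edgeless graph, so tw(G) ≥ 1. Combining the bounds, tw(G) = 1.

Treewidth 1.
One optimal decomposition is:
Bags: B1 = {a, c}  B2 = {a, b}
Tree: B1–B2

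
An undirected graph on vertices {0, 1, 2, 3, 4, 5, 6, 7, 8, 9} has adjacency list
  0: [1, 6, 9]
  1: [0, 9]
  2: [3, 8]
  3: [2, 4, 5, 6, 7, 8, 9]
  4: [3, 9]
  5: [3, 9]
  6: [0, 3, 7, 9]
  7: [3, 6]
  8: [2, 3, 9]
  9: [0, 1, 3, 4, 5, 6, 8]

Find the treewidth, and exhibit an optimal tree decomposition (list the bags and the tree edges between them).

Treewidth 2.
One such decomposition:
Bags: B1 = {3, 8, 9}  B2 = {3, 6, 9}  B3 = {0, 6, 9}  B4 = {2, 3, 8}  B5 = {3, 6, 7}  B6 = {3, 5, 9}  B7 = {3, 4, 9}  B8 = {0, 1, 9}
Tree: B1–B2, B2–B3, B1–B4, B2–B5, B1–B6, B6–B7, B3–B8

Each bag holds 3 vertices, so the decomposition has width 2, which upper-bounds the treewidth. For the lower bound, the 3 vertices {0, 1, 9} are pairwise adjacent, and any tree decomposition puts a clique entirely inside one bag — forcing width ≥ 2. Therefore the treewidth is 2.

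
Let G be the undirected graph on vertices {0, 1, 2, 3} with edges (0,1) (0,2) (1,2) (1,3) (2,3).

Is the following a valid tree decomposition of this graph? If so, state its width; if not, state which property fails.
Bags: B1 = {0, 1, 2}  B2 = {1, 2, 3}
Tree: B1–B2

Checking the three conditions: (i) the bags cover all of {0, 1, 2, 3}; (ii) for each edge, some bag contains both endpoints; (iii) the bags containing any fixed vertex form a subtree. All hold, so the decomposition is valid with width 3 − 1 = 2.

Yes; width 2.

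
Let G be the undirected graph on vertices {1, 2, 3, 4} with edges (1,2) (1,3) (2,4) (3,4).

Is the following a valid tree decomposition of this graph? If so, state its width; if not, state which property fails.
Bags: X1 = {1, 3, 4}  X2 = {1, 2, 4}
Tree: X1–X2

Vertex coverage: the bags together contain {1, 2, 3, 4}, the full vertex set. Edge coverage: each edge of G has both endpoints in at least one bag. Running intersection: for every vertex, the bags containing it form a connected subtree. All three properties hold, so this is a valid tree decomposition of width max|bag| − 1 = 2, and hence tw(G) ≤ 2.

Yes; width 2.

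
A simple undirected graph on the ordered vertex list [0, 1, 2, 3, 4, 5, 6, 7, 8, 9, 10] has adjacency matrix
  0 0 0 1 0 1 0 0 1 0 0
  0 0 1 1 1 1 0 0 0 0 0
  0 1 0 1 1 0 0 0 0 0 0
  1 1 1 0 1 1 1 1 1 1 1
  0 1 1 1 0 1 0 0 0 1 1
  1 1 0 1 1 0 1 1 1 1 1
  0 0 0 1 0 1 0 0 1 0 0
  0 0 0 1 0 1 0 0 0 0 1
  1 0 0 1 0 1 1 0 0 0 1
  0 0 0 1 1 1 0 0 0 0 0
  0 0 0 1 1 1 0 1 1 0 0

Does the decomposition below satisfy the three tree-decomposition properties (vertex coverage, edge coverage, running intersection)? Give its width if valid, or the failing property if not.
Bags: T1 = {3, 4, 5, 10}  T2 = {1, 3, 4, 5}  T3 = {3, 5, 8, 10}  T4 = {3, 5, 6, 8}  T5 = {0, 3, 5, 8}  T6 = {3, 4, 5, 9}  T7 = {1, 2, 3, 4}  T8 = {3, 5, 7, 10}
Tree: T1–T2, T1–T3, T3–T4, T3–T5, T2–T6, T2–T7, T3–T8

Checking the three conditions: (i) the bags cover all of {0, 1, 2, 3, 4, 5, 6, 7, 8, 9, 10}; (ii) for each edge, some bag contains both endpoints; (iii) the bags containing any fixed vertex form a subtree. All hold, so the decomposition is valid with width 4 − 1 = 3.

Yes; width 3.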